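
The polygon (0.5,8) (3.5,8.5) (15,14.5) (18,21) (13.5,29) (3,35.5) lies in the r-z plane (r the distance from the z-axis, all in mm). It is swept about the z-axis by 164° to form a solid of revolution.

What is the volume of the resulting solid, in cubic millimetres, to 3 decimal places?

Volume = 6809.447 mm³

Profile (r,z), 6 vertices: (0.5,8) (3.5,8.5) (15,14.5) (18,21) (13.5,29) (3,35.5)
edge 0: (0.5,8)→(3.5,8.5)  cross = 0.5·8.5 − 3.5·8 = -23.7500; (r_i+r_j)·cross = 4·-23.7500 = -95.0000
edge 1: (3.5,8.5)→(15,14.5)  cross = 3.5·14.5 − 15·8.5 = -76.7500; (r_i+r_j)·cross = 18.5·-76.7500 = -1419.8750
edge 2: (15,14.5)→(18,21)  cross = 15·21 − 18·14.5 = 54.0000; (r_i+r_j)·cross = 33·54.0000 = 1782.0000
edge 3: (18,21)→(13.5,29)  cross = 18·29 − 13.5·21 = 238.5000; (r_i+r_j)·cross = 31.5·238.5000 = 7512.7500
edge 4: (13.5,29)→(3,35.5)  cross = 13.5·35.5 − 3·29 = 392.2500; (r_i+r_j)·cross = 16.5·392.2500 = 6472.1250
edge 5: (3,35.5)→(0.5,8)  cross = 3·8 − 0.5·35.5 = 6.2500; (r_i+r_j)·cross = 3.5·6.2500 = 21.8750
Σcross = 590.5000 → A = |Σcross|/2 = 295.2500 mm²
Σ(r_i+r_j)·cross = 14273.8750 → first moment M = |Σ|/6 = 2378.9792
R_c = M/A = 2378.9792/295.2500 = 8.0575 mm
θ = 164° = 2.862340 rad
V = θ·R_c·A = 2.862340·8.0575·295.2500 = 6809.447 mm³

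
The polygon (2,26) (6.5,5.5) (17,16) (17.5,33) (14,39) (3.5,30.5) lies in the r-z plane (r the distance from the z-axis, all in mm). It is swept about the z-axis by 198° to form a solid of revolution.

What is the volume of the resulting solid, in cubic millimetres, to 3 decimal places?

Volume = 11975.764 mm³

Profile (r,z), 6 vertices: (2,26) (6.5,5.5) (17,16) (17.5,33) (14,39) (3.5,30.5)
edge 0: (2,26)→(6.5,5.5)  cross = 2·5.5 − 6.5·26 = -158.0000; (r_i+r_j)·cross = 8.5·-158.0000 = -1343.0000
edge 1: (6.5,5.5)→(17,16)  cross = 6.5·16 − 17·5.5 = 10.5000; (r_i+r_j)·cross = 23.5·10.5000 = 246.7500
edge 2: (17,16)→(17.5,33)  cross = 17·33 − 17.5·16 = 281.0000; (r_i+r_j)·cross = 34.5·281.0000 = 9694.5000
edge 3: (17.5,33)→(14,39)  cross = 17.5·39 − 14·33 = 220.5000; (r_i+r_j)·cross = 31.5·220.5000 = 6945.7500
edge 4: (14,39)→(3.5,30.5)  cross = 14·30.5 − 3.5·39 = 290.5000; (r_i+r_j)·cross = 17.5·290.5000 = 5083.7500
edge 5: (3.5,30.5)→(2,26)  cross = 3.5·26 − 2·30.5 = 30.0000; (r_i+r_j)·cross = 5.5·30.0000 = 165.0000
Σcross = 674.5000 → A = |Σcross|/2 = 337.2500 mm²
Σ(r_i+r_j)·cross = 20792.7500 → first moment M = |Σ|/6 = 3465.4583
R_c = M/A = 3465.4583/337.2500 = 10.2756 mm
θ = 198° = 3.455752 rad
V = θ·R_c·A = 3.455752·10.2756·337.2500 = 11975.764 mm³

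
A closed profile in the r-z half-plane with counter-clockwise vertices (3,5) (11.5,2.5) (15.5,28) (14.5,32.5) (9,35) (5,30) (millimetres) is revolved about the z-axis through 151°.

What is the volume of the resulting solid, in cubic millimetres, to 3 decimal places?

Volume = 6903.883 mm³

Profile (r,z), 6 vertices: (3,5) (11.5,2.5) (15.5,28) (14.5,32.5) (9,35) (5,30)
edge 0: (3,5)→(11.5,2.5)  cross = 3·2.5 − 11.5·5 = -50.0000; (r_i+r_j)·cross = 14.5·-50.0000 = -725.0000
edge 1: (11.5,2.5)→(15.5,28)  cross = 11.5·28 − 15.5·2.5 = 283.2500; (r_i+r_j)·cross = 27·283.2500 = 7647.7500
edge 2: (15.5,28)→(14.5,32.5)  cross = 15.5·32.5 − 14.5·28 = 97.7500; (r_i+r_j)·cross = 30·97.7500 = 2932.5000
edge 3: (14.5,32.5)→(9,35)  cross = 14.5·35 − 9·32.5 = 215.0000; (r_i+r_j)·cross = 23.5·215.0000 = 5052.5000
edge 4: (9,35)→(5,30)  cross = 9·30 − 5·35 = 95.0000; (r_i+r_j)·cross = 14·95.0000 = 1330.0000
edge 5: (5,30)→(3,5)  cross = 5·5 − 3·30 = -65.0000; (r_i+r_j)·cross = 8·-65.0000 = -520.0000
Σcross = 576.0000 → A = |Σcross|/2 = 288.0000 mm²
Σ(r_i+r_j)·cross = 15717.7500 → first moment M = |Σ|/6 = 2619.6250
R_c = M/A = 2619.6250/288.0000 = 9.0959 mm
θ = 151° = 2.635447 rad
V = θ·R_c·A = 2.635447·9.0959·288.0000 = 6903.883 mm³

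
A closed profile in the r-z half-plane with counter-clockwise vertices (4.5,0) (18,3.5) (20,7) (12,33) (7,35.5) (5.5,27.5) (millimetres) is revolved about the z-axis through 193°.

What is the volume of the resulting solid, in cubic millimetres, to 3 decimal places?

Profile (r,z), 6 vertices: (4.5,0) (18,3.5) (20,7) (12,33) (7,35.5) (5.5,27.5)
edge 0: (4.5,0)→(18,3.5)  cross = 4.5·3.5 − 18·0 = 15.7500; (r_i+r_j)·cross = 22.5·15.7500 = 354.3750
edge 1: (18,3.5)→(20,7)  cross = 18·7 − 20·3.5 = 56.0000; (r_i+r_j)·cross = 38·56.0000 = 2128.0000
edge 2: (20,7)→(12,33)  cross = 20·33 − 12·7 = 576.0000; (r_i+r_j)·cross = 32·576.0000 = 18432.0000
edge 3: (12,33)→(7,35.5)  cross = 12·35.5 − 7·33 = 195.0000; (r_i+r_j)·cross = 19·195.0000 = 3705.0000
edge 4: (7,35.5)→(5.5,27.5)  cross = 7·27.5 − 5.5·35.5 = -2.7500; (r_i+r_j)·cross = 12.5·-2.7500 = -34.3750
edge 5: (5.5,27.5)→(4.5,0)  cross = 5.5·0 − 4.5·27.5 = -123.7500; (r_i+r_j)·cross = 10·-123.7500 = -1237.5000
Σcross = 716.2500 → A = |Σcross|/2 = 358.1250 mm²
Σ(r_i+r_j)·cross = 23347.5000 → first moment M = |Σ|/6 = 3891.2500
R_c = M/A = 3891.2500/358.1250 = 10.8656 mm
θ = 193° = 3.368485 rad
V = θ·R_c·A = 3.368485·10.8656·358.1250 = 13107.619 mm³

Volume = 13107.619 mm³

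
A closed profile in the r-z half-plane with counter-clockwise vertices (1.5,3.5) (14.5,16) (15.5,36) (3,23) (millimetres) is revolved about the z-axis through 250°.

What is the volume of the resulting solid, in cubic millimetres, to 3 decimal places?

Profile (r,z), 4 vertices: (1.5,3.5) (14.5,16) (15.5,36) (3,23)
edge 0: (1.5,3.5)→(14.5,16)  cross = 1.5·16 − 14.5·3.5 = -26.7500; (r_i+r_j)·cross = 16·-26.7500 = -428.0000
edge 1: (14.5,16)→(15.5,36)  cross = 14.5·36 − 15.5·16 = 274.0000; (r_i+r_j)·cross = 30·274.0000 = 8220.0000
edge 2: (15.5,36)→(3,23)  cross = 15.5·23 − 3·36 = 248.5000; (r_i+r_j)·cross = 18.5·248.5000 = 4597.2500
edge 3: (3,23)→(1.5,3.5)  cross = 3·3.5 − 1.5·23 = -24.0000; (r_i+r_j)·cross = 4.5·-24.0000 = -108.0000
Σcross = 471.7500 → A = |Σcross|/2 = 235.8750 mm²
Σ(r_i+r_j)·cross = 12281.2500 → first moment M = |Σ|/6 = 2046.8750
R_c = M/A = 2046.8750/235.8750 = 8.6778 mm
θ = 250° = 4.363323 rad
V = θ·R_c·A = 4.363323·8.6778·235.8750 = 8931.177 mm³

Volume = 8931.177 mm³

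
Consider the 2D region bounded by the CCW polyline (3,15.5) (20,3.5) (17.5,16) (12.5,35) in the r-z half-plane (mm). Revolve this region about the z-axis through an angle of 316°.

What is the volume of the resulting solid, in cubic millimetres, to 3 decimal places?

Volume = 15226.889 mm³

Profile (r,z), 4 vertices: (3,15.5) (20,3.5) (17.5,16) (12.5,35)
edge 0: (3,15.5)→(20,3.5)  cross = 3·3.5 − 20·15.5 = -299.5000; (r_i+r_j)·cross = 23·-299.5000 = -6888.5000
edge 1: (20,3.5)→(17.5,16)  cross = 20·16 − 17.5·3.5 = 258.7500; (r_i+r_j)·cross = 37.5·258.7500 = 9703.1250
edge 2: (17.5,16)→(12.5,35)  cross = 17.5·35 − 12.5·16 = 412.5000; (r_i+r_j)·cross = 30·412.5000 = 12375.0000
edge 3: (12.5,35)→(3,15.5)  cross = 12.5·15.5 − 3·35 = 88.7500; (r_i+r_j)·cross = 15.5·88.7500 = 1375.6250
Σcross = 460.5000 → A = |Σcross|/2 = 230.2500 mm²
Σ(r_i+r_j)·cross = 16565.2500 → first moment M = |Σ|/6 = 2760.8750
R_c = M/A = 2760.8750/230.2500 = 11.9908 mm
θ = 316° = 5.515240 rad
V = θ·R_c·A = 5.515240·11.9908·230.2500 = 15226.889 mm³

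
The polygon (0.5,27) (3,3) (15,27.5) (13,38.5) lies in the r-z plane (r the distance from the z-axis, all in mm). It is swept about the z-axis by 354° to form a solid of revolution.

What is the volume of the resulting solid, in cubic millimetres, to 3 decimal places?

Profile (r,z), 4 vertices: (0.5,27) (3,3) (15,27.5) (13,38.5)
edge 0: (0.5,27)→(3,3)  cross = 0.5·3 − 3·27 = -79.5000; (r_i+r_j)·cross = 3.5·-79.5000 = -278.2500
edge 1: (3,3)→(15,27.5)  cross = 3·27.5 − 15·3 = 37.5000; (r_i+r_j)·cross = 18·37.5000 = 675.0000
edge 2: (15,27.5)→(13,38.5)  cross = 15·38.5 − 13·27.5 = 220.0000; (r_i+r_j)·cross = 28·220.0000 = 6160.0000
edge 3: (13,38.5)→(0.5,27)  cross = 13·27 − 0.5·38.5 = 331.7500; (r_i+r_j)·cross = 13.5·331.7500 = 4478.6250
Σcross = 509.7500 → A = |Σcross|/2 = 254.8750 mm²
Σ(r_i+r_j)·cross = 11035.3750 → first moment M = |Σ|/6 = 1839.2292
R_c = M/A = 1839.2292/254.8750 = 7.2162 mm
θ = 354° = 6.178466 rad
V = θ·R_c·A = 6.178466·7.2162·254.8750 = 11363.614 mm³

Volume = 11363.614 mm³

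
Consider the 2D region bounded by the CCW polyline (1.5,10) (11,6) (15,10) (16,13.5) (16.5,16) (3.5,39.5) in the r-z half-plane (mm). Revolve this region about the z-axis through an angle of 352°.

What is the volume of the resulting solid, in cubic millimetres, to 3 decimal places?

Volume = 13771.171 mm³

Profile (r,z), 6 vertices: (1.5,10) (11,6) (15,10) (16,13.5) (16.5,16) (3.5,39.5)
edge 0: (1.5,10)→(11,6)  cross = 1.5·6 − 11·10 = -101.0000; (r_i+r_j)·cross = 12.5·-101.0000 = -1262.5000
edge 1: (11,6)→(15,10)  cross = 11·10 − 15·6 = 20.0000; (r_i+r_j)·cross = 26·20.0000 = 520.0000
edge 2: (15,10)→(16,13.5)  cross = 15·13.5 − 16·10 = 42.5000; (r_i+r_j)·cross = 31·42.5000 = 1317.5000
edge 3: (16,13.5)→(16.5,16)  cross = 16·16 − 16.5·13.5 = 33.2500; (r_i+r_j)·cross = 32.5·33.2500 = 1080.6250
edge 4: (16.5,16)→(3.5,39.5)  cross = 16.5·39.5 − 3.5·16 = 595.7500; (r_i+r_j)·cross = 20·595.7500 = 11915.0000
edge 5: (3.5,39.5)→(1.5,10)  cross = 3.5·10 − 1.5·39.5 = -24.2500; (r_i+r_j)·cross = 5·-24.2500 = -121.2500
Σcross = 566.2500 → A = |Σcross|/2 = 283.1250 mm²
Σ(r_i+r_j)·cross = 13449.3750 → first moment M = |Σ|/6 = 2241.5625
R_c = M/A = 2241.5625/283.1250 = 7.9172 mm
θ = 352° = 6.143559 rad
V = θ·R_c·A = 6.143559·7.9172·283.1250 = 13771.171 mm³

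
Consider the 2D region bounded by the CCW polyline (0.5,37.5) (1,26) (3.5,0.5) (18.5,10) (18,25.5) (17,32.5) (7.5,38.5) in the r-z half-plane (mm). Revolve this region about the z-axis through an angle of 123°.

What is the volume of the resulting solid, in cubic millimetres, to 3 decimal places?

Volume = 10101.645 mm³

Profile (r,z), 7 vertices: (0.5,37.5) (1,26) (3.5,0.5) (18.5,10) (18,25.5) (17,32.5) (7.5,38.5)
edge 0: (0.5,37.5)→(1,26)  cross = 0.5·26 − 1·37.5 = -24.5000; (r_i+r_j)·cross = 1.5·-24.5000 = -36.7500
edge 1: (1,26)→(3.5,0.5)  cross = 1·0.5 − 3.5·26 = -90.5000; (r_i+r_j)·cross = 4.5·-90.5000 = -407.2500
edge 2: (3.5,0.5)→(18.5,10)  cross = 3.5·10 − 18.5·0.5 = 25.7500; (r_i+r_j)·cross = 22·25.7500 = 566.5000
edge 3: (18.5,10)→(18,25.5)  cross = 18.5·25.5 − 18·10 = 291.7500; (r_i+r_j)·cross = 36.5·291.7500 = 10648.8750
edge 4: (18,25.5)→(17,32.5)  cross = 18·32.5 − 17·25.5 = 151.5000; (r_i+r_j)·cross = 35·151.5000 = 5302.5000
edge 5: (17,32.5)→(7.5,38.5)  cross = 17·38.5 − 7.5·32.5 = 410.7500; (r_i+r_j)·cross = 24.5·410.7500 = 10063.3750
edge 6: (7.5,38.5)→(0.5,37.5)  cross = 7.5·37.5 − 0.5·38.5 = 262.0000; (r_i+r_j)·cross = 8·262.0000 = 2096.0000
Σcross = 1026.7500 → A = |Σcross|/2 = 513.3750 mm²
Σ(r_i+r_j)·cross = 28233.2500 → first moment M = |Σ|/6 = 4705.5417
R_c = M/A = 4705.5417/513.3750 = 9.1659 mm
θ = 123° = 2.146755 rad
V = θ·R_c·A = 2.146755·9.1659·513.3750 = 10101.645 mm³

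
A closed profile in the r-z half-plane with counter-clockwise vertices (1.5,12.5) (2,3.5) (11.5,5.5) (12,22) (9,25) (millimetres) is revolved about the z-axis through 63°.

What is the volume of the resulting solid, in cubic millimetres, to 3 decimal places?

Volume = 1257.161 mm³

Profile (r,z), 5 vertices: (1.5,12.5) (2,3.5) (11.5,5.5) (12,22) (9,25)
edge 0: (1.5,12.5)→(2,3.5)  cross = 1.5·3.5 − 2·12.5 = -19.7500; (r_i+r_j)·cross = 3.5·-19.7500 = -69.1250
edge 1: (2,3.5)→(11.5,5.5)  cross = 2·5.5 − 11.5·3.5 = -29.2500; (r_i+r_j)·cross = 13.5·-29.2500 = -394.8750
edge 2: (11.5,5.5)→(12,22)  cross = 11.5·22 − 12·5.5 = 187.0000; (r_i+r_j)·cross = 23.5·187.0000 = 4394.5000
edge 3: (12,22)→(9,25)  cross = 12·25 − 9·22 = 102.0000; (r_i+r_j)·cross = 21·102.0000 = 2142.0000
edge 4: (9,25)→(1.5,12.5)  cross = 9·12.5 − 1.5·25 = 75.0000; (r_i+r_j)·cross = 10.5·75.0000 = 787.5000
Σcross = 315.0000 → A = |Σcross|/2 = 157.5000 mm²
Σ(r_i+r_j)·cross = 6860.0000 → first moment M = |Σ|/6 = 1143.3333
R_c = M/A = 1143.3333/157.5000 = 7.2593 mm
θ = 63° = 1.099557 rad
V = θ·R_c·A = 1.099557·7.2593·157.5000 = 1257.161 mm³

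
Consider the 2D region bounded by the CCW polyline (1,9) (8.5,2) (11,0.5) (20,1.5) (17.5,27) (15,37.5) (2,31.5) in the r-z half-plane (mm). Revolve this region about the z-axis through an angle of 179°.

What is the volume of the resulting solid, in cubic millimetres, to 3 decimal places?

Profile (r,z), 7 vertices: (1,9) (8.5,2) (11,0.5) (20,1.5) (17.5,27) (15,37.5) (2,31.5)
edge 0: (1,9)→(8.5,2)  cross = 1·2 − 8.5·9 = -74.5000; (r_i+r_j)·cross = 9.5·-74.5000 = -707.7500
edge 1: (8.5,2)→(11,0.5)  cross = 8.5·0.5 − 11·2 = -17.7500; (r_i+r_j)·cross = 19.5·-17.7500 = -346.1250
edge 2: (11,0.5)→(20,1.5)  cross = 11·1.5 − 20·0.5 = 6.5000; (r_i+r_j)·cross = 31·6.5000 = 201.5000
edge 3: (20,1.5)→(17.5,27)  cross = 20·27 − 17.5·1.5 = 513.7500; (r_i+r_j)·cross = 37.5·513.7500 = 19265.6250
edge 4: (17.5,27)→(15,37.5)  cross = 17.5·37.5 − 15·27 = 251.2500; (r_i+r_j)·cross = 32.5·251.2500 = 8165.6250
edge 5: (15,37.5)→(2,31.5)  cross = 15·31.5 − 2·37.5 = 397.5000; (r_i+r_j)·cross = 17·397.5000 = 6757.5000
edge 6: (2,31.5)→(1,9)  cross = 2·9 − 1·31.5 = -13.5000; (r_i+r_j)·cross = 3·-13.5000 = -40.5000
Σcross = 1063.2500 → A = |Σcross|/2 = 531.6250 mm²
Σ(r_i+r_j)·cross = 33295.8750 → first moment M = |Σ|/6 = 5549.3125
R_c = M/A = 5549.3125/531.6250 = 10.4384 mm
θ = 179° = 3.124139 rad
V = θ·R_c·A = 3.124139·10.4384·531.6250 = 17336.826 mm³

Volume = 17336.826 mm³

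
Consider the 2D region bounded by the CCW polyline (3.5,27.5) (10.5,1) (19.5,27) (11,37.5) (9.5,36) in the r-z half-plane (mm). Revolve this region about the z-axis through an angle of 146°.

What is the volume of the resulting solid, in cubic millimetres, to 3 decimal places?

Volume = 8385.319 mm³

Profile (r,z), 5 vertices: (3.5,27.5) (10.5,1) (19.5,27) (11,37.5) (9.5,36)
edge 0: (3.5,27.5)→(10.5,1)  cross = 3.5·1 − 10.5·27.5 = -285.2500; (r_i+r_j)·cross = 14·-285.2500 = -3993.5000
edge 1: (10.5,1)→(19.5,27)  cross = 10.5·27 − 19.5·1 = 264.0000; (r_i+r_j)·cross = 30·264.0000 = 7920.0000
edge 2: (19.5,27)→(11,37.5)  cross = 19.5·37.5 − 11·27 = 434.2500; (r_i+r_j)·cross = 30.5·434.2500 = 13244.6250
edge 3: (11,37.5)→(9.5,36)  cross = 11·36 − 9.5·37.5 = 39.7500; (r_i+r_j)·cross = 20.5·39.7500 = 814.8750
edge 4: (9.5,36)→(3.5,27.5)  cross = 9.5·27.5 − 3.5·36 = 135.2500; (r_i+r_j)·cross = 13·135.2500 = 1758.2500
Σcross = 588.0000 → A = |Σcross|/2 = 294.0000 mm²
Σ(r_i+r_j)·cross = 19744.2500 → first moment M = |Σ|/6 = 3290.7083
R_c = M/A = 3290.7083/294.0000 = 11.1929 mm
θ = 146° = 2.548181 rad
V = θ·R_c·A = 2.548181·11.1929·294.0000 = 8385.319 mm³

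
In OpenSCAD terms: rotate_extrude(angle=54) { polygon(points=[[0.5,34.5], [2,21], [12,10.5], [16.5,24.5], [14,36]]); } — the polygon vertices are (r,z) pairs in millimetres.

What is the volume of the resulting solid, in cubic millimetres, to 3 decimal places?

Volume = 2271.234 mm³

Profile (r,z), 5 vertices: (0.5,34.5) (2,21) (12,10.5) (16.5,24.5) (14,36)
edge 0: (0.5,34.5)→(2,21)  cross = 0.5·21 − 2·34.5 = -58.5000; (r_i+r_j)·cross = 2.5·-58.5000 = -146.2500
edge 1: (2,21)→(12,10.5)  cross = 2·10.5 − 12·21 = -231.0000; (r_i+r_j)·cross = 14·-231.0000 = -3234.0000
edge 2: (12,10.5)→(16.5,24.5)  cross = 12·24.5 − 16.5·10.5 = 120.7500; (r_i+r_j)·cross = 28.5·120.7500 = 3441.3750
edge 3: (16.5,24.5)→(14,36)  cross = 16.5·36 − 14·24.5 = 251.0000; (r_i+r_j)·cross = 30.5·251.0000 = 7655.5000
edge 4: (14,36)→(0.5,34.5)  cross = 14·34.5 − 0.5·36 = 465.0000; (r_i+r_j)·cross = 14.5·465.0000 = 6742.5000
Σcross = 547.2500 → A = |Σcross|/2 = 273.6250 mm²
Σ(r_i+r_j)·cross = 14459.1250 → first moment M = |Σ|/6 = 2409.8542
R_c = M/A = 2409.8542/273.6250 = 8.8071 mm
θ = 54° = 0.942478 rad
V = θ·R_c·A = 0.942478·8.8071·273.6250 = 2271.234 mm³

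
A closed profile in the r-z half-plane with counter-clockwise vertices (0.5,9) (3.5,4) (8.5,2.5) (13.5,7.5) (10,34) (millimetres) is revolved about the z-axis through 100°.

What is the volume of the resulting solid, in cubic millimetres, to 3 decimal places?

Volume = 2917.463 mm³

Profile (r,z), 5 vertices: (0.5,9) (3.5,4) (8.5,2.5) (13.5,7.5) (10,34)
edge 0: (0.5,9)→(3.5,4)  cross = 0.5·4 − 3.5·9 = -29.5000; (r_i+r_j)·cross = 4·-29.5000 = -118.0000
edge 1: (3.5,4)→(8.5,2.5)  cross = 3.5·2.5 − 8.5·4 = -25.2500; (r_i+r_j)·cross = 12·-25.2500 = -303.0000
edge 2: (8.5,2.5)→(13.5,7.5)  cross = 8.5·7.5 − 13.5·2.5 = 30.0000; (r_i+r_j)·cross = 22·30.0000 = 660.0000
edge 3: (13.5,7.5)→(10,34)  cross = 13.5·34 − 10·7.5 = 384.0000; (r_i+r_j)·cross = 23.5·384.0000 = 9024.0000
edge 4: (10,34)→(0.5,9)  cross = 10·9 − 0.5·34 = 73.0000; (r_i+r_j)·cross = 10.5·73.0000 = 766.5000
Σcross = 432.2500 → A = |Σcross|/2 = 216.1250 mm²
Σ(r_i+r_j)·cross = 10029.5000 → first moment M = |Σ|/6 = 1671.5833
R_c = M/A = 1671.5833/216.1250 = 7.7343 mm
θ = 100° = 1.745329 rad
V = θ·R_c·A = 1.745329·7.7343·216.1250 = 2917.463 mm³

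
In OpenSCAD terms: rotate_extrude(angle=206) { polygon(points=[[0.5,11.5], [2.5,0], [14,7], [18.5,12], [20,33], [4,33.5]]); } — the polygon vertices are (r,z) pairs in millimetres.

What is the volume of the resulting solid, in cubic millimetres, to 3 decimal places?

Volume = 17234.820 mm³

Profile (r,z), 6 vertices: (0.5,11.5) (2.5,0) (14,7) (18.5,12) (20,33) (4,33.5)
edge 0: (0.5,11.5)→(2.5,0)  cross = 0.5·0 − 2.5·11.5 = -28.7500; (r_i+r_j)·cross = 3·-28.7500 = -86.2500
edge 1: (2.5,0)→(14,7)  cross = 2.5·7 − 14·0 = 17.5000; (r_i+r_j)·cross = 16.5·17.5000 = 288.7500
edge 2: (14,7)→(18.5,12)  cross = 14·12 − 18.5·7 = 38.5000; (r_i+r_j)·cross = 32.5·38.5000 = 1251.2500
edge 3: (18.5,12)→(20,33)  cross = 18.5·33 − 20·12 = 370.5000; (r_i+r_j)·cross = 38.5·370.5000 = 14264.2500
edge 4: (20,33)→(4,33.5)  cross = 20·33.5 − 4·33 = 538.0000; (r_i+r_j)·cross = 24·538.0000 = 12912.0000
edge 5: (4,33.5)→(0.5,11.5)  cross = 4·11.5 − 0.5·33.5 = 29.2500; (r_i+r_j)·cross = 4.5·29.2500 = 131.6250
Σcross = 965.0000 → A = |Σcross|/2 = 482.5000 mm²
Σ(r_i+r_j)·cross = 28761.6250 → first moment M = |Σ|/6 = 4793.6042
R_c = M/A = 4793.6042/482.5000 = 9.9349 mm
θ = 206° = 3.595378 rad
V = θ·R_c·A = 3.595378·9.9349·482.5000 = 17234.820 mm³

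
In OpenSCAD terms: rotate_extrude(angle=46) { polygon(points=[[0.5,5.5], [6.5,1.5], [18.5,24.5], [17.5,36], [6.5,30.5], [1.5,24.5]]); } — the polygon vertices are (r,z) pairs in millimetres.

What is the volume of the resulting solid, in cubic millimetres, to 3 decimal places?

Volume = 2633.018 mm³

Profile (r,z), 6 vertices: (0.5,5.5) (6.5,1.5) (18.5,24.5) (17.5,36) (6.5,30.5) (1.5,24.5)
edge 0: (0.5,5.5)→(6.5,1.5)  cross = 0.5·1.5 − 6.5·5.5 = -35.0000; (r_i+r_j)·cross = 7·-35.0000 = -245.0000
edge 1: (6.5,1.5)→(18.5,24.5)  cross = 6.5·24.5 − 18.5·1.5 = 131.5000; (r_i+r_j)·cross = 25·131.5000 = 3287.5000
edge 2: (18.5,24.5)→(17.5,36)  cross = 18.5·36 − 17.5·24.5 = 237.2500; (r_i+r_j)·cross = 36·237.2500 = 8541.0000
edge 3: (17.5,36)→(6.5,30.5)  cross = 17.5·30.5 − 6.5·36 = 299.7500; (r_i+r_j)·cross = 24·299.7500 = 7194.0000
edge 4: (6.5,30.5)→(1.5,24.5)  cross = 6.5·24.5 − 1.5·30.5 = 113.5000; (r_i+r_j)·cross = 8·113.5000 = 908.0000
edge 5: (1.5,24.5)→(0.5,5.5)  cross = 1.5·5.5 − 0.5·24.5 = -4.0000; (r_i+r_j)·cross = 2·-4.0000 = -8.0000
Σcross = 743.0000 → A = |Σcross|/2 = 371.5000 mm²
Σ(r_i+r_j)·cross = 19677.5000 → first moment M = |Σ|/6 = 3279.5833
R_c = M/A = 3279.5833/371.5000 = 8.8279 mm
θ = 46° = 0.802851 rad
V = θ·R_c·A = 0.802851·8.8279·371.5000 = 2633.018 mm³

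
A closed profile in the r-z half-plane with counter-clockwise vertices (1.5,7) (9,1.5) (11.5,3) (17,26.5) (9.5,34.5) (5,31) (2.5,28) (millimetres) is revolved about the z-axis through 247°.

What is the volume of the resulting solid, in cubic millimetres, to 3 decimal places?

Profile (r,z), 7 vertices: (1.5,7) (9,1.5) (11.5,3) (17,26.5) (9.5,34.5) (5,31) (2.5,28)
edge 0: (1.5,7)→(9,1.5)  cross = 1.5·1.5 − 9·7 = -60.7500; (r_i+r_j)·cross = 10.5·-60.7500 = -637.8750
edge 1: (9,1.5)→(11.5,3)  cross = 9·3 − 11.5·1.5 = 9.7500; (r_i+r_j)·cross = 20.5·9.7500 = 199.8750
edge 2: (11.5,3)→(17,26.5)  cross = 11.5·26.5 − 17·3 = 253.7500; (r_i+r_j)·cross = 28.5·253.7500 = 7231.8750
edge 3: (17,26.5)→(9.5,34.5)  cross = 17·34.5 − 9.5·26.5 = 334.7500; (r_i+r_j)·cross = 26.5·334.7500 = 8870.8750
edge 4: (9.5,34.5)→(5,31)  cross = 9.5·31 − 5·34.5 = 122.0000; (r_i+r_j)·cross = 14.5·122.0000 = 1769.0000
edge 5: (5,31)→(2.5,28)  cross = 5·28 − 2.5·31 = 62.5000; (r_i+r_j)·cross = 7.5·62.5000 = 468.7500
edge 6: (2.5,28)→(1.5,7)  cross = 2.5·7 − 1.5·28 = -24.5000; (r_i+r_j)·cross = 4·-24.5000 = -98.0000
Σcross = 697.5000 → A = |Σcross|/2 = 348.7500 mm²
Σ(r_i+r_j)·cross = 17804.5000 → first moment M = |Σ|/6 = 2967.4167
R_c = M/A = 2967.4167/348.7500 = 8.5087 mm
θ = 247° = 4.310963 rad
V = θ·R_c·A = 4.310963·8.5087·348.7500 = 12792.424 mm³

Volume = 12792.424 mm³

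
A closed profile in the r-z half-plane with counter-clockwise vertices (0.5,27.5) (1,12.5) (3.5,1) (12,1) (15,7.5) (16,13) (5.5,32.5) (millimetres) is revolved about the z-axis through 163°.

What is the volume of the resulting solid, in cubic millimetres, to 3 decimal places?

Profile (r,z), 7 vertices: (0.5,27.5) (1,12.5) (3.5,1) (12,1) (15,7.5) (16,13) (5.5,32.5)
edge 0: (0.5,27.5)→(1,12.5)  cross = 0.5·12.5 − 1·27.5 = -21.2500; (r_i+r_j)·cross = 1.5·-21.2500 = -31.8750
edge 1: (1,12.5)→(3.5,1)  cross = 1·1 − 3.5·12.5 = -42.7500; (r_i+r_j)·cross = 4.5·-42.7500 = -192.3750
edge 2: (3.5,1)→(12,1)  cross = 3.5·1 − 12·1 = -8.5000; (r_i+r_j)·cross = 15.5·-8.5000 = -131.7500
edge 3: (12,1)→(15,7.5)  cross = 12·7.5 − 15·1 = 75.0000; (r_i+r_j)·cross = 27·75.0000 = 2025.0000
edge 4: (15,7.5)→(16,13)  cross = 15·13 − 16·7.5 = 75.0000; (r_i+r_j)·cross = 31·75.0000 = 2325.0000
edge 5: (16,13)→(5.5,32.5)  cross = 16·32.5 − 5.5·13 = 448.5000; (r_i+r_j)·cross = 21.5·448.5000 = 9642.7500
edge 6: (5.5,32.5)→(0.5,27.5)  cross = 5.5·27.5 − 0.5·32.5 = 135.0000; (r_i+r_j)·cross = 6·135.0000 = 810.0000
Σcross = 661.0000 → A = |Σcross|/2 = 330.5000 mm²
Σ(r_i+r_j)·cross = 14446.7500 → first moment M = |Σ|/6 = 2407.7917
R_c = M/A = 2407.7917/330.5000 = 7.2853 mm
θ = 163° = 2.844887 rad
V = θ·R_c·A = 2.844887·7.2853·330.5000 = 6849.894 mm³

Volume = 6849.894 mm³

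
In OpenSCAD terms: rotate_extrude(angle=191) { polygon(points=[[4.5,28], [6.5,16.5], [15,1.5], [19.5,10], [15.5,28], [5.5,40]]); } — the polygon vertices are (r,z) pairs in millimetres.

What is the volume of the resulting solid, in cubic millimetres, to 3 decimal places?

Volume = 11711.974 mm³

Profile (r,z), 6 vertices: (4.5,28) (6.5,16.5) (15,1.5) (19.5,10) (15.5,28) (5.5,40)
edge 0: (4.5,28)→(6.5,16.5)  cross = 4.5·16.5 − 6.5·28 = -107.7500; (r_i+r_j)·cross = 11·-107.7500 = -1185.2500
edge 1: (6.5,16.5)→(15,1.5)  cross = 6.5·1.5 − 15·16.5 = -237.7500; (r_i+r_j)·cross = 21.5·-237.7500 = -5111.6250
edge 2: (15,1.5)→(19.5,10)  cross = 15·10 − 19.5·1.5 = 120.7500; (r_i+r_j)·cross = 34.5·120.7500 = 4165.8750
edge 3: (19.5,10)→(15.5,28)  cross = 19.5·28 − 15.5·10 = 391.0000; (r_i+r_j)·cross = 35·391.0000 = 13685.0000
edge 4: (15.5,28)→(5.5,40)  cross = 15.5·40 − 5.5·28 = 466.0000; (r_i+r_j)·cross = 21·466.0000 = 9786.0000
edge 5: (5.5,40)→(4.5,28)  cross = 5.5·28 − 4.5·40 = -26.0000; (r_i+r_j)·cross = 10·-26.0000 = -260.0000
Σcross = 606.2500 → A = |Σcross|/2 = 303.1250 mm²
Σ(r_i+r_j)·cross = 21080.0000 → first moment M = |Σ|/6 = 3513.3333
R_c = M/A = 3513.3333/303.1250 = 11.5904 mm
θ = 191° = 3.333579 rad
V = θ·R_c·A = 3.333579·11.5904·303.1250 = 11711.974 mm³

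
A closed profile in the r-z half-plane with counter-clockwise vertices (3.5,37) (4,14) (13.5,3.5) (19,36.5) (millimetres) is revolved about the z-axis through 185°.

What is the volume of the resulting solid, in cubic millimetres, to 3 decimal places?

Volume = 12372.585 mm³

Profile (r,z), 4 vertices: (3.5,37) (4,14) (13.5,3.5) (19,36.5)
edge 0: (3.5,37)→(4,14)  cross = 3.5·14 − 4·37 = -99.0000; (r_i+r_j)·cross = 7.5·-99.0000 = -742.5000
edge 1: (4,14)→(13.5,3.5)  cross = 4·3.5 − 13.5·14 = -175.0000; (r_i+r_j)·cross = 17.5·-175.0000 = -3062.5000
edge 2: (13.5,3.5)→(19,36.5)  cross = 13.5·36.5 − 19·3.5 = 426.2500; (r_i+r_j)·cross = 32.5·426.2500 = 13853.1250
edge 3: (19,36.5)→(3.5,37)  cross = 19·37 − 3.5·36.5 = 575.2500; (r_i+r_j)·cross = 22.5·575.2500 = 12943.1250
Σcross = 727.5000 → A = |Σcross|/2 = 363.7500 mm²
Σ(r_i+r_j)·cross = 22991.2500 → first moment M = |Σ|/6 = 3831.8750
R_c = M/A = 3831.8750/363.7500 = 10.5344 mm
θ = 185° = 3.228859 rad
V = θ·R_c·A = 3.228859·10.5344·363.7500 = 12372.585 mm³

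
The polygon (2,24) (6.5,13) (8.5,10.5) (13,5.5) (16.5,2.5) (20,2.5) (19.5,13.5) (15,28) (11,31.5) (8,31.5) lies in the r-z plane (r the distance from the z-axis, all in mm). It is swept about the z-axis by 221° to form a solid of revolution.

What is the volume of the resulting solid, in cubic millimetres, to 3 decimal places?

Profile (r,z), 10 vertices: (2,24) (6.5,13) (8.5,10.5) (13,5.5) (16.5,2.5) (20,2.5) (19.5,13.5) (15,28) (11,31.5) (8,31.5)
edge 0: (2,24)→(6.5,13)  cross = 2·13 − 6.5·24 = -130.0000; (r_i+r_j)·cross = 8.5·-130.0000 = -1105.0000
edge 1: (6.5,13)→(8.5,10.5)  cross = 6.5·10.5 − 8.5·13 = -42.2500; (r_i+r_j)·cross = 15·-42.2500 = -633.7500
edge 2: (8.5,10.5)→(13,5.5)  cross = 8.5·5.5 − 13·10.5 = -89.7500; (r_i+r_j)·cross = 21.5·-89.7500 = -1929.6250
edge 3: (13,5.5)→(16.5,2.5)  cross = 13·2.5 − 16.5·5.5 = -58.2500; (r_i+r_j)·cross = 29.5·-58.2500 = -1718.3750
edge 4: (16.5,2.5)→(20,2.5)  cross = 16.5·2.5 − 20·2.5 = -8.7500; (r_i+r_j)·cross = 36.5·-8.7500 = -319.3750
edge 5: (20,2.5)→(19.5,13.5)  cross = 20·13.5 − 19.5·2.5 = 221.2500; (r_i+r_j)·cross = 39.5·221.2500 = 8739.3750
edge 6: (19.5,13.5)→(15,28)  cross = 19.5·28 − 15·13.5 = 343.5000; (r_i+r_j)·cross = 34.5·343.5000 = 11850.7500
edge 7: (15,28)→(11,31.5)  cross = 15·31.5 − 11·28 = 164.5000; (r_i+r_j)·cross = 26·164.5000 = 4277.0000
edge 8: (11,31.5)→(8,31.5)  cross = 11·31.5 − 8·31.5 = 94.5000; (r_i+r_j)·cross = 19·94.5000 = 1795.5000
edge 9: (8,31.5)→(2,24)  cross = 8·24 − 2·31.5 = 129.0000; (r_i+r_j)·cross = 10·129.0000 = 1290.0000
Σcross = 623.7500 → A = |Σcross|/2 = 311.8750 mm²
Σ(r_i+r_j)·cross = 22246.5000 → first moment M = |Σ|/6 = 3707.7500
R_c = M/A = 3707.7500/311.8750 = 11.8886 mm
θ = 221° = 3.857178 rad
V = θ·R_c·A = 3.857178·11.8886·311.8750 = 14301.450 mm³

Volume = 14301.450 mm³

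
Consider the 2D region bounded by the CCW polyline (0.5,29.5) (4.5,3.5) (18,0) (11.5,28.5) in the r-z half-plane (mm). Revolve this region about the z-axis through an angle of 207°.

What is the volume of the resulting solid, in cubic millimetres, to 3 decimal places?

Profile (r,z), 4 vertices: (0.5,29.5) (4.5,3.5) (18,0) (11.5,28.5)
edge 0: (0.5,29.5)→(4.5,3.5)  cross = 0.5·3.5 − 4.5·29.5 = -131.0000; (r_i+r_j)·cross = 5·-131.0000 = -655.0000
edge 1: (4.5,3.5)→(18,0)  cross = 4.5·0 − 18·3.5 = -63.0000; (r_i+r_j)·cross = 22.5·-63.0000 = -1417.5000
edge 2: (18,0)→(11.5,28.5)  cross = 18·28.5 − 11.5·0 = 513.0000; (r_i+r_j)·cross = 29.5·513.0000 = 15133.5000
edge 3: (11.5,28.5)→(0.5,29.5)  cross = 11.5·29.5 − 0.5·28.5 = 325.0000; (r_i+r_j)·cross = 12·325.0000 = 3900.0000
Σcross = 644.0000 → A = |Σcross|/2 = 322.0000 mm²
Σ(r_i+r_j)·cross = 16961.0000 → first moment M = |Σ|/6 = 2826.8333
R_c = M/A = 2826.8333/322.0000 = 8.7790 mm
θ = 207° = 3.612832 rad
V = θ·R_c·A = 3.612832·8.7790·322.0000 = 10212.873 mm³

Volume = 10212.873 mm³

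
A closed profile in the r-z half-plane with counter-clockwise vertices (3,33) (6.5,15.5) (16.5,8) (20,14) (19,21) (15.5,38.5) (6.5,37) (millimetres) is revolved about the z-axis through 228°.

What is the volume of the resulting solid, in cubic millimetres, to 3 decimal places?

Profile (r,z), 7 vertices: (3,33) (6.5,15.5) (16.5,8) (20,14) (19,21) (15.5,38.5) (6.5,37)
edge 0: (3,33)→(6.5,15.5)  cross = 3·15.5 − 6.5·33 = -168.0000; (r_i+r_j)·cross = 9.5·-168.0000 = -1596.0000
edge 1: (6.5,15.5)→(16.5,8)  cross = 6.5·8 − 16.5·15.5 = -203.7500; (r_i+r_j)·cross = 23·-203.7500 = -4686.2500
edge 2: (16.5,8)→(20,14)  cross = 16.5·14 − 20·8 = 71.0000; (r_i+r_j)·cross = 36.5·71.0000 = 2591.5000
edge 3: (20,14)→(19,21)  cross = 20·21 − 19·14 = 154.0000; (r_i+r_j)·cross = 39·154.0000 = 6006.0000
edge 4: (19,21)→(15.5,38.5)  cross = 19·38.5 − 15.5·21 = 406.0000; (r_i+r_j)·cross = 34.5·406.0000 = 14007.0000
edge 5: (15.5,38.5)→(6.5,37)  cross = 15.5·37 − 6.5·38.5 = 323.2500; (r_i+r_j)·cross = 22·323.2500 = 7111.5000
edge 6: (6.5,37)→(3,33)  cross = 6.5·33 − 3·37 = 103.5000; (r_i+r_j)·cross = 9.5·103.5000 = 983.2500
Σcross = 686.0000 → A = |Σcross|/2 = 343.0000 mm²
Σ(r_i+r_j)·cross = 24417.0000 → first moment M = |Σ|/6 = 4069.5000
R_c = M/A = 4069.5000/343.0000 = 11.8644 mm
θ = 228° = 3.979351 rad
V = θ·R_c·A = 3.979351·11.8644·343.0000 = 16193.968 mm³

Volume = 16193.968 mm³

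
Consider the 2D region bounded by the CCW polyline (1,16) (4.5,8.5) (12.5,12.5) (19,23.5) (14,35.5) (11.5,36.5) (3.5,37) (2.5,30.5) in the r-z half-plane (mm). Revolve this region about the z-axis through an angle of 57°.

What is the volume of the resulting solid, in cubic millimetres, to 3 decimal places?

Volume = 3180.040 mm³

Profile (r,z), 8 vertices: (1,16) (4.5,8.5) (12.5,12.5) (19,23.5) (14,35.5) (11.5,36.5) (3.5,37) (2.5,30.5)
edge 0: (1,16)→(4.5,8.5)  cross = 1·8.5 − 4.5·16 = -63.5000; (r_i+r_j)·cross = 5.5·-63.5000 = -349.2500
edge 1: (4.5,8.5)→(12.5,12.5)  cross = 4.5·12.5 − 12.5·8.5 = -50.0000; (r_i+r_j)·cross = 17·-50.0000 = -850.0000
edge 2: (12.5,12.5)→(19,23.5)  cross = 12.5·23.5 − 19·12.5 = 56.2500; (r_i+r_j)·cross = 31.5·56.2500 = 1771.8750
edge 3: (19,23.5)→(14,35.5)  cross = 19·35.5 − 14·23.5 = 345.5000; (r_i+r_j)·cross = 33·345.5000 = 11401.5000
edge 4: (14,35.5)→(11.5,36.5)  cross = 14·36.5 − 11.5·35.5 = 102.7500; (r_i+r_j)·cross = 25.5·102.7500 = 2620.1250
edge 5: (11.5,36.5)→(3.5,37)  cross = 11.5·37 − 3.5·36.5 = 297.7500; (r_i+r_j)·cross = 15·297.7500 = 4466.2500
edge 6: (3.5,37)→(2.5,30.5)  cross = 3.5·30.5 − 2.5·37 = 14.2500; (r_i+r_j)·cross = 6·14.2500 = 85.5000
edge 7: (2.5,30.5)→(1,16)  cross = 2.5·16 − 1·30.5 = 9.5000; (r_i+r_j)·cross = 3.5·9.5000 = 33.2500
Σcross = 712.5000 → A = |Σcross|/2 = 356.2500 mm²
Σ(r_i+r_j)·cross = 19179.2500 → first moment M = |Σ|/6 = 3196.5417
R_c = M/A = 3196.5417/356.2500 = 8.9727 mm
θ = 57° = 0.994838 rad
V = θ·R_c·A = 0.994838·8.9727·356.2500 = 3180.040 mm³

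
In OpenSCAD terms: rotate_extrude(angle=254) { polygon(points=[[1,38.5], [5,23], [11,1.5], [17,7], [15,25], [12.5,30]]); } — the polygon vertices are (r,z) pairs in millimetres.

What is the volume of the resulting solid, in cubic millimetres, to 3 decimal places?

Profile (r,z), 6 vertices: (1,38.5) (5,23) (11,1.5) (17,7) (15,25) (12.5,30)
edge 0: (1,38.5)→(5,23)  cross = 1·23 − 5·38.5 = -169.5000; (r_i+r_j)·cross = 6·-169.5000 = -1017.0000
edge 1: (5,23)→(11,1.5)  cross = 5·1.5 − 11·23 = -245.5000; (r_i+r_j)·cross = 16·-245.5000 = -3928.0000
edge 2: (11,1.5)→(17,7)  cross = 11·7 − 17·1.5 = 51.5000; (r_i+r_j)·cross = 28·51.5000 = 1442.0000
edge 3: (17,7)→(15,25)  cross = 17·25 − 15·7 = 320.0000; (r_i+r_j)·cross = 32·320.0000 = 10240.0000
edge 4: (15,25)→(12.5,30)  cross = 15·30 − 12.5·25 = 137.5000; (r_i+r_j)·cross = 27.5·137.5000 = 3781.2500
edge 5: (12.5,30)→(1,38.5)  cross = 12.5·38.5 − 1·30 = 451.2500; (r_i+r_j)·cross = 13.5·451.2500 = 6091.8750
Σcross = 545.2500 → A = |Σcross|/2 = 272.6250 mm²
Σ(r_i+r_j)·cross = 16610.1250 → first moment M = |Σ|/6 = 2768.3542
R_c = M/A = 2768.3542/272.6250 = 10.1544 mm
θ = 254° = 4.433136 rad
V = θ·R_c·A = 4.433136·10.1544·272.6250 = 12272.491 mm³

Volume = 12272.491 mm³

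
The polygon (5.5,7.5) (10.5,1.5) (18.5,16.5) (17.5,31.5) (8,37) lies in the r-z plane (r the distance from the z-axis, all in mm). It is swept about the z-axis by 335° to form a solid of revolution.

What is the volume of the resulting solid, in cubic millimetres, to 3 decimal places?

Profile (r,z), 5 vertices: (5.5,7.5) (10.5,1.5) (18.5,16.5) (17.5,31.5) (8,37)
edge 0: (5.5,7.5)→(10.5,1.5)  cross = 5.5·1.5 − 10.5·7.5 = -70.5000; (r_i+r_j)·cross = 16·-70.5000 = -1128.0000
edge 1: (10.5,1.5)→(18.5,16.5)  cross = 10.5·16.5 − 18.5·1.5 = 145.5000; (r_i+r_j)·cross = 29·145.5000 = 4219.5000
edge 2: (18.5,16.5)→(17.5,31.5)  cross = 18.5·31.5 − 17.5·16.5 = 294.0000; (r_i+r_j)·cross = 36·294.0000 = 10584.0000
edge 3: (17.5,31.5)→(8,37)  cross = 17.5·37 − 8·31.5 = 395.5000; (r_i+r_j)·cross = 25.5·395.5000 = 10085.2500
edge 4: (8,37)→(5.5,7.5)  cross = 8·7.5 − 5.5·37 = -143.5000; (r_i+r_j)·cross = 13.5·-143.5000 = -1937.2500
Σcross = 621.0000 → A = |Σcross|/2 = 310.5000 mm²
Σ(r_i+r_j)·cross = 21823.5000 → first moment M = |Σ|/6 = 3637.2500
R_c = M/A = 3637.2500/310.5000 = 11.7142 mm
θ = 335° = 5.846853 rad
V = θ·R_c·A = 5.846853·11.7142·310.5000 = 21266.466 mm³

Volume = 21266.466 mm³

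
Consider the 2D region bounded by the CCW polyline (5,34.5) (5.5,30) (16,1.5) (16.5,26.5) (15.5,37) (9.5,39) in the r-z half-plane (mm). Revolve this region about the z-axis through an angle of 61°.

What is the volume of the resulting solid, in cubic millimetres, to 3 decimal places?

Profile (r,z), 6 vertices: (5,34.5) (5.5,30) (16,1.5) (16.5,26.5) (15.5,37) (9.5,39)
edge 0: (5,34.5)→(5.5,30)  cross = 5·30 − 5.5·34.5 = -39.7500; (r_i+r_j)·cross = 10.5·-39.7500 = -417.3750
edge 1: (5.5,30)→(16,1.5)  cross = 5.5·1.5 − 16·30 = -471.7500; (r_i+r_j)·cross = 21.5·-471.7500 = -10142.6250
edge 2: (16,1.5)→(16.5,26.5)  cross = 16·26.5 − 16.5·1.5 = 399.2500; (r_i+r_j)·cross = 32.5·399.2500 = 12975.6250
edge 3: (16.5,26.5)→(15.5,37)  cross = 16.5·37 − 15.5·26.5 = 199.7500; (r_i+r_j)·cross = 32·199.7500 = 6392.0000
edge 4: (15.5,37)→(9.5,39)  cross = 15.5·39 − 9.5·37 = 253.0000; (r_i+r_j)·cross = 25·253.0000 = 6325.0000
edge 5: (9.5,39)→(5,34.5)  cross = 9.5·34.5 − 5·39 = 132.7500; (r_i+r_j)·cross = 14.5·132.7500 = 1924.8750
Σcross = 473.2500 → A = |Σcross|/2 = 236.6250 mm²
Σ(r_i+r_j)·cross = 17057.5000 → first moment M = |Σ|/6 = 2842.9167
R_c = M/A = 2842.9167/236.6250 = 12.0144 mm
θ = 61° = 1.064651 rad
V = θ·R_c·A = 1.064651·12.0144·236.6250 = 3026.714 mm³

Volume = 3026.714 mm³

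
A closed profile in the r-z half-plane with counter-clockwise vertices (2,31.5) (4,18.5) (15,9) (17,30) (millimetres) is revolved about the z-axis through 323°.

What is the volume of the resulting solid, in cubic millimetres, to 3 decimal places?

Profile (r,z), 4 vertices: (2,31.5) (4,18.5) (15,9) (17,30)
edge 0: (2,31.5)→(4,18.5)  cross = 2·18.5 − 4·31.5 = -89.0000; (r_i+r_j)·cross = 6·-89.0000 = -534.0000
edge 1: (4,18.5)→(15,9)  cross = 4·9 − 15·18.5 = -241.5000; (r_i+r_j)·cross = 19·-241.5000 = -4588.5000
edge 2: (15,9)→(17,30)  cross = 15·30 − 17·9 = 297.0000; (r_i+r_j)·cross = 32·297.0000 = 9504.0000
edge 3: (17,30)→(2,31.5)  cross = 17·31.5 − 2·30 = 475.5000; (r_i+r_j)·cross = 19·475.5000 = 9034.5000
Σcross = 442.0000 → A = |Σcross|/2 = 221.0000 mm²
Σ(r_i+r_j)·cross = 13416.0000 → first moment M = |Σ|/6 = 2236.0000
R_c = M/A = 2236.0000/221.0000 = 10.1176 mm
θ = 323° = 5.637413 rad
V = θ·R_c·A = 5.637413·10.1176·221.0000 = 12605.257 mm³

Volume = 12605.257 mm³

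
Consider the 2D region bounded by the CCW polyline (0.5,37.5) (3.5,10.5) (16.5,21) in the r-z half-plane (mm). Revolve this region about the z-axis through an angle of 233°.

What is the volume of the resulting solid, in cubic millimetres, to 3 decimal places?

Volume = 5314.560 mm³

Profile (r,z), 3 vertices: (0.5,37.5) (3.5,10.5) (16.5,21)
edge 0: (0.5,37.5)→(3.5,10.5)  cross = 0.5·10.5 − 3.5·37.5 = -126.0000; (r_i+r_j)·cross = 4·-126.0000 = -504.0000
edge 1: (3.5,10.5)→(16.5,21)  cross = 3.5·21 − 16.5·10.5 = -99.7500; (r_i+r_j)·cross = 20·-99.7500 = -1995.0000
edge 2: (16.5,21)→(0.5,37.5)  cross = 16.5·37.5 − 0.5·21 = 608.2500; (r_i+r_j)·cross = 17·608.2500 = 10340.2500
Σcross = 382.5000 → A = |Σcross|/2 = 191.2500 mm²
Σ(r_i+r_j)·cross = 7841.2500 → first moment M = |Σ|/6 = 1306.8750
R_c = M/A = 1306.8750/191.2500 = 6.8333 mm
θ = 233° = 4.066617 rad
V = θ·R_c·A = 4.066617·6.8333·191.2500 = 5314.560 mm³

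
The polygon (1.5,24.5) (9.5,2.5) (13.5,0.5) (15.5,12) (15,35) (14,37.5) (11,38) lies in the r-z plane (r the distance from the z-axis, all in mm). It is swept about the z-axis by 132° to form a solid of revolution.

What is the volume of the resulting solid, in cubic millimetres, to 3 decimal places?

Profile (r,z), 7 vertices: (1.5,24.5) (9.5,2.5) (13.5,0.5) (15.5,12) (15,35) (14,37.5) (11,38)
edge 0: (1.5,24.5)→(9.5,2.5)  cross = 1.5·2.5 − 9.5·24.5 = -229.0000; (r_i+r_j)·cross = 11·-229.0000 = -2519.0000
edge 1: (9.5,2.5)→(13.5,0.5)  cross = 9.5·0.5 − 13.5·2.5 = -29.0000; (r_i+r_j)·cross = 23·-29.0000 = -667.0000
edge 2: (13.5,0.5)→(15.5,12)  cross = 13.5·12 − 15.5·0.5 = 154.2500; (r_i+r_j)·cross = 29·154.2500 = 4473.2500
edge 3: (15.5,12)→(15,35)  cross = 15.5·35 − 15·12 = 362.5000; (r_i+r_j)·cross = 30.5·362.5000 = 11056.2500
edge 4: (15,35)→(14,37.5)  cross = 15·37.5 − 14·35 = 72.5000; (r_i+r_j)·cross = 29·72.5000 = 2102.5000
edge 5: (14,37.5)→(11,38)  cross = 14·38 − 11·37.5 = 119.5000; (r_i+r_j)·cross = 25·119.5000 = 2987.5000
edge 6: (11,38)→(1.5,24.5)  cross = 11·24.5 − 1.5·38 = 212.5000; (r_i+r_j)·cross = 12.5·212.5000 = 2656.2500
Σcross = 663.2500 → A = |Σcross|/2 = 331.6250 mm²
Σ(r_i+r_j)·cross = 20089.7500 → first moment M = |Σ|/6 = 3348.2917
R_c = M/A = 3348.2917/331.6250 = 10.0966 mm
θ = 132° = 2.303835 rad
V = θ·R_c·A = 2.303835·10.0966·331.6250 = 7713.910 mm³

Volume = 7713.910 mm³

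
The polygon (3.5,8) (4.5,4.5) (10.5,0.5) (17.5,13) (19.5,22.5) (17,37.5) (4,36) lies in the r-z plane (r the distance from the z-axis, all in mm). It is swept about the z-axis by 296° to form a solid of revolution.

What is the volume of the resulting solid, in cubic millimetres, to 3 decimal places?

Volume = 25534.356 mm³

Profile (r,z), 7 vertices: (3.5,8) (4.5,4.5) (10.5,0.5) (17.5,13) (19.5,22.5) (17,37.5) (4,36)
edge 0: (3.5,8)→(4.5,4.5)  cross = 3.5·4.5 − 4.5·8 = -20.2500; (r_i+r_j)·cross = 8·-20.2500 = -162.0000
edge 1: (4.5,4.5)→(10.5,0.5)  cross = 4.5·0.5 − 10.5·4.5 = -45.0000; (r_i+r_j)·cross = 15·-45.0000 = -675.0000
edge 2: (10.5,0.5)→(17.5,13)  cross = 10.5·13 − 17.5·0.5 = 127.7500; (r_i+r_j)·cross = 28·127.7500 = 3577.0000
edge 3: (17.5,13)→(19.5,22.5)  cross = 17.5·22.5 − 19.5·13 = 140.2500; (r_i+r_j)·cross = 37·140.2500 = 5189.2500
edge 4: (19.5,22.5)→(17,37.5)  cross = 19.5·37.5 − 17·22.5 = 348.7500; (r_i+r_j)·cross = 36.5·348.7500 = 12729.3750
edge 5: (17,37.5)→(4,36)  cross = 17·36 − 4·37.5 = 462.0000; (r_i+r_j)·cross = 21·462.0000 = 9702.0000
edge 6: (4,36)→(3.5,8)  cross = 4·8 − 3.5·36 = -94.0000; (r_i+r_j)·cross = 7.5·-94.0000 = -705.0000
Σcross = 919.5000 → A = |Σcross|/2 = 459.7500 mm²
Σ(r_i+r_j)·cross = 29655.6250 → first moment M = |Σ|/6 = 4942.6042
R_c = M/A = 4942.6042/459.7500 = 10.7506 mm
θ = 296° = 5.166175 rad
V = θ·R_c·A = 5.166175·10.7506·459.7500 = 25534.356 mm³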